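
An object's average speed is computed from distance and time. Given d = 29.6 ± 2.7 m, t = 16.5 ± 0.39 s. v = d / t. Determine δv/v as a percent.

Since v is a product/quotient, work with relative uncertainties:
  (1·δd/d)² = (1×0.0912)² = 0.00832;  (-1·δt/t)² = (-1×0.0236)² = 0.000559
δv/v = √(0.00888) = 0.0942

9.42%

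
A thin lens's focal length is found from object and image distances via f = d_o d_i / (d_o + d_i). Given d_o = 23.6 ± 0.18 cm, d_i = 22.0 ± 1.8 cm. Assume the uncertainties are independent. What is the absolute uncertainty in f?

∂f/∂d_o = (d_i/(d_o+d_i))² = 0.233;  ∂f/∂d_i = (d_o/(d_o+d_i))² = 0.268
δf = √((∂f/∂d_o · δd_o)² + (∂f/∂d_i · δd_i)²) = √(0.00176 + 0.232) = 0.484 cm

0.484 cm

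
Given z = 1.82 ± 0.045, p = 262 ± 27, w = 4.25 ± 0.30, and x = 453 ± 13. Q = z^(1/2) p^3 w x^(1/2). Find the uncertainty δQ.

6.97e+08

For a monomial Q ∝ z^(1/2), p^3, w, x^(1/2), fractional errors add in quadrature:
  (½·δz/z)² = (0.5×0.0247)² = 0.000153;  (3·δp/p)² = (3×0.103)² = 0.0956;  (1·δw/w)² = (1×0.0706)² = 0.00498;  (½·δx/x)² = (0.5×0.0287)² = 0.000206
δQ/Q = √(0.101) = 0.318
Q = 2.19e+09, so δQ = 0.318 × 2.19e+09 = 6.97e+08.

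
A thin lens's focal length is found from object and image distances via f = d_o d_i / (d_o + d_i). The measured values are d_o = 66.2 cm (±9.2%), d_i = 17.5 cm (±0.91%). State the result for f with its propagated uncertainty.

∂f/∂d_o = (d_i/(d_o+d_i))² = 0.0437;  ∂f/∂d_i = (d_o/(d_o+d_i))² = 0.626
δf = √((∂f/∂d_o · δd_o)² + (∂f/∂d_i · δd_i)²) = √(0.0709 + 0.00992) = 0.284 cm
f = 13.8 cm.

13.8 ± 0.284 cm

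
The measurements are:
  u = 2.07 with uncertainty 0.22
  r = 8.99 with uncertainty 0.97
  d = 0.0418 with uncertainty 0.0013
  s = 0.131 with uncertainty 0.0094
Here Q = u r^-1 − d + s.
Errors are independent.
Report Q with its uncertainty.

Let p = u·r^-1 = 0.230. δp/p = √((1·δu/u)² + (-1·δr/r)²) = √(0.0113 + 0.0116) = 0.151, so δp = 0.0349.
Q = p − d + s: δQ = √(δp² + δd² + δs²) = √(0.00122 + 1.69e-06 + 8.84e-05) = 0.0361
Q = 0.319.

0.319 ± 0.0361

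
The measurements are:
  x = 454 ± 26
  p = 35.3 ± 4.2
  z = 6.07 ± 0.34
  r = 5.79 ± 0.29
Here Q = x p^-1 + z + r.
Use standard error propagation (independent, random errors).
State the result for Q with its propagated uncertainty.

Let w = x·p^-1 = 12.9. δw/w = √((1·δx/x)² + (-1·δp/p)²) = √(0.00328 + 0.0142) = 0.132, so δw = 1.70.
Q = w + z + r: δQ = √(δw² + δz² + δr²) = √(2.88 + 0.116 + 0.0841) = 1.76
Q = 24.7.

24.7 ± 1.76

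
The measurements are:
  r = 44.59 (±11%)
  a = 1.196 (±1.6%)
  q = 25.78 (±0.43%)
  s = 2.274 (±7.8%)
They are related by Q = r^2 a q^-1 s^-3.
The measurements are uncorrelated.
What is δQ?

2.52

Each factor contributes (exponent × relative error)² to (δQ/Q)²:
  (2·δr/r)² = (2×0.110)² = 0.0484;  (1·δa/a)² = (1×0.0160)² = 0.000256;  (-1·δq/q)² = (-1×0.00430)² = 1.85e-05;  (-3·δs/s)² = (-3×0.0780)² = 0.0548
δQ/Q = √(0.103) = 0.322
Q = 7.844, so δQ = 0.322 × 7.844 = 2.52.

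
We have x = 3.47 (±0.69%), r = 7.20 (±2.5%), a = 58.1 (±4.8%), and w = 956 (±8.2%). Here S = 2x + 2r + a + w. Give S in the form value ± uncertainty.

1040 ± 78.4

Sums and differences: (δS)² = Σ (cᵢ δxᵢ)².
  (2·δx)² = 0.00229;  (2·δr)² = 0.130;  (δa)² = 7.78;  (δw)² = 6150
δS = √(6150) = 78.4
S = 1040.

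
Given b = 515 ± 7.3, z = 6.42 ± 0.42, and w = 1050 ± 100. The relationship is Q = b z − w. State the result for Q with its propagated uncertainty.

2260 ± 243

Let p = b·z = 3310. δp/p = √((1·δb/b)² + (1·δz/z)²) = √(0.000201 + 0.00428) = 0.0669, so δp = 221.
Q = p − w: δQ = √(δp² + δw²) = √(49000 + 10000) = 243
Q = 2260.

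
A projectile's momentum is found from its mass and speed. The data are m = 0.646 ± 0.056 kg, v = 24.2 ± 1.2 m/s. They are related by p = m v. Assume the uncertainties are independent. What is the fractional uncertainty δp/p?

Products/powers → add relative errors in quadrature, weighted by exponent:
  (1·δm/m)² = (1×0.0867)² = 0.00751;  (1·δv/v)² = (1×0.0496)² = 0.00246
δp/p = √(0.00997) = 0.0999

0.0999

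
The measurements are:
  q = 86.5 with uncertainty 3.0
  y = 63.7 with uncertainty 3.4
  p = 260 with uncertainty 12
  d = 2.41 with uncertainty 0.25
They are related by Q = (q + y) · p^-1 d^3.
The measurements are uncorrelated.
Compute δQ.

2.56

Let u = q + y = 150. δu = √(δq² + δy²) = √(9.00 + 11.6) = 4.53, so δu/u = 0.0302.
Q is then a monomial in u, p, d:
δQ/Q = √((δu/u)² + (-1·δp/p)² + (3·δd/d)²) = √(0.000911 + 0.00213 + 0.0968) = 0.316
Q = 8.09, so δQ = 0.316 × 8.09 = 2.56.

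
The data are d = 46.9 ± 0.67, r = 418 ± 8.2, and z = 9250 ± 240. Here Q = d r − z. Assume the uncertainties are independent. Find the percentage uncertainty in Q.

5.15%

Let p = d·r = 19600. δp/p = √((1·δd/d)² + (1·δr/r)²) = √(0.000204 + 0.000385) = 0.0243, so δp = 476.
Q = p − z: δQ = √(δp² + δz²) = √(2.26e+05 + 57600) = 533
Q = 10400, so δQ/Q = 533/10400 = 0.0515.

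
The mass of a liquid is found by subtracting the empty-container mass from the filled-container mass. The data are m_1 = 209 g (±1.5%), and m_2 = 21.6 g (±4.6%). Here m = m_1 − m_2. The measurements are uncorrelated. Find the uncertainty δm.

3.29 g

For a sum/difference, combine absolute errors in quadrature:
  (δm_1)² = 9.83;  (δm_2)² = 0.987
δm = √(10.8) = 3.29 g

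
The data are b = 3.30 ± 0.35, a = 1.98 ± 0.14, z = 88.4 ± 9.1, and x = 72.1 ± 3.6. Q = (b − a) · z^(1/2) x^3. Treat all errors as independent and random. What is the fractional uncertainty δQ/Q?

0.327

Let u = b − a = 1.32. δu = √(δb² + δa²) = √(0.122 + 0.0196) = 0.377, so δu/u = 0.286.
Q is then a monomial in u, z, x:
δQ/Q = √((δu/u)² + (½·δz/z)² + (3·δx/x)²) = √(0.0816 + 0.00265 + 0.0224) = 0.327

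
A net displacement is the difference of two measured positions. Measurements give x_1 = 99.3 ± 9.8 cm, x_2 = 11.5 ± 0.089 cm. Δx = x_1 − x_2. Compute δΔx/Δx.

Absolute uncertainties add in quadrature for a linear combination:
  (δx_1)² = 96.0;  (δx_2)² = 0.00792
δΔx = √(96.0) = 9.80 cm
Δx = 87.8 cm, so δΔx/Δx = 9.80/87.8 = 0.112.

0.112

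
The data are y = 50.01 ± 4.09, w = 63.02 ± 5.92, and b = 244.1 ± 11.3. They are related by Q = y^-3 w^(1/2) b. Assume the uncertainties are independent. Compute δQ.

0.00394

For a monomial Q ∝ y^-3, w^(1/2), b, fractional errors add in quadrature:
  (-3·δy/y)² = (-3×0.0818)² = 0.0602;  (½·δw/w)² = (0.5×0.0939)² = 0.00221;  (1·δb/b)² = (1×0.0463)² = 0.00214
δQ/Q = √(0.0645) = 0.254
Q = 0.01549, so δQ = 0.254 × 0.01549 = 0.00394.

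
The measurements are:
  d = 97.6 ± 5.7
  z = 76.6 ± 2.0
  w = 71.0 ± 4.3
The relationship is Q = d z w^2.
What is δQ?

5.16e+06

For a monomial Q ∝ d, z, w^2, fractional errors add in quadrature:
  (1·δd/d)² = (1×0.0584)² = 0.00341;  (1·δz/z)² = (1×0.0261)² = 0.000682;  (2·δw/w)² = (2×0.0606)² = 0.0147
δQ/Q = √(0.0188) = 0.137
Q = 3.77e+07, so δQ = 0.137 × 3.77e+07 = 5.16e+06.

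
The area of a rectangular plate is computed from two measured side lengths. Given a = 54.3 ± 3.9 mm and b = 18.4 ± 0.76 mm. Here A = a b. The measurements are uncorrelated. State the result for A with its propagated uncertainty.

999 ± 82.8 mm^2

Relative error in a monomial: (δA/A)² = Σ (nᵢ · δxᵢ/xᵢ)².
  (1·δa/a)² = (1×0.0718)² = 0.00516;  (1·δb/b)² = (1×0.0413)² = 0.00171
δA/A = √(0.00686) = 0.0829
A = 999 mm^2, so δA = 0.0829 × 999 = 82.8 mm^2.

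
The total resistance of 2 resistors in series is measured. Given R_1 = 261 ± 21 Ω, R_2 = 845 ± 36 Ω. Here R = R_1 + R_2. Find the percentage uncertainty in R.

3.77%

Absolute uncertainties add in quadrature for a linear combination:
  (δR_1)² = 441;  (δR_2)² = 1300
δR = √(1740) = 41.7 Ω
R = 1110 Ω, so δR/R = 41.7/1110 = 0.0377.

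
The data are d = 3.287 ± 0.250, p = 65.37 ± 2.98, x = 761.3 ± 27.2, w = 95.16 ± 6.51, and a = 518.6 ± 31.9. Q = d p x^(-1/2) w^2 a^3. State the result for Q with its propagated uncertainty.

(9.836 ± 2.43) × 10^12

For a monomial Q ∝ d, p, x^(-1/2), w^2, a^3, fractional errors add in quadrature:
  (1·δd/d)² = (1×0.0761)² = 0.00578;  (1·δp/p)² = (1×0.0456)² = 0.00208;  (−½·δx/x)² = (-0.5×0.0357)² = 0.000319;  (2·δw/w)² = (2×0.0684)² = 0.0187;  (3·δa/a)² = (3×0.0615)² = 0.0341
δQ/Q = √(0.0610) = 0.247
Q = 9.836e+12, so δQ = 0.247 × 9.836e+12 = 2.43e+12.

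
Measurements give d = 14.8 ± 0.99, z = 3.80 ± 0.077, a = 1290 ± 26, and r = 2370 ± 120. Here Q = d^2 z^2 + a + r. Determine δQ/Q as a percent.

6.73%

Let p = d^2·z^2 = 3160. δp/p = √((2·δd/d)² + (2·δz/z)²) = √(0.0179 + 0.00164) = 0.140, so δp = 442.
Q = p + a + r: δQ = √(δp² + δa² + δr²) = √(1.95e+05 + 676 + 14400) = 459
Q = 6820, so δQ/Q = 459/6820 = 0.0673.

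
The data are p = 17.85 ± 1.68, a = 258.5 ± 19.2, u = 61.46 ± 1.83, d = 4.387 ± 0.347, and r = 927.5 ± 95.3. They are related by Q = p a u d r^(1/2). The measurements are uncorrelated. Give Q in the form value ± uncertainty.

Since Q is a product/quotient, work with relative uncertainties:
  (1·δp/p)² = (1×0.0941)² = 0.00886;  (1·δa/a)² = (1×0.0743)² = 0.00552;  (1·δu/u)² = (1×0.0298)² = 0.000887;  (1·δd/d)² = (1×0.0791)² = 0.00626;  (½·δr/r)² = (0.5×0.103)² = 0.00264
δQ/Q = √(0.0242) = 0.155
Q = 3.789e+07, so δQ = 0.155 × 3.789e+07 = 5.89e+06.

(3.789 ± 0.589) × 10^7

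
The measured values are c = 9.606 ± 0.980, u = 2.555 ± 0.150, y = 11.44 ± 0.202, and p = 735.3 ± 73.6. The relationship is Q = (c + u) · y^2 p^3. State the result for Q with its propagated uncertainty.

(6.327 ± 1.98) × 10^11

Let w = c + u = 12.16. δw = √(δc² + δu²) = √(0.960 + 0.0225) = 0.991, so δw/w = 0.0815.
Q is then a monomial in w, y, p:
δQ/Q = √((δw/w)² + (2·δy/y)² + (3·δp/p)²) = √(0.00665 + 0.00125 + 0.0902) = 0.313
Q = 6.327e+11, so δQ = 0.313 × 6.327e+11 = 1.98e+11.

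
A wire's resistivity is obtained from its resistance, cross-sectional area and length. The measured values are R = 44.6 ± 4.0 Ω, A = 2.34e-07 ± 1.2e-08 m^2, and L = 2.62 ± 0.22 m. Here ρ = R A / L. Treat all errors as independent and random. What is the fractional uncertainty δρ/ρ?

ρ is a product of powers, so relative uncertainties combine in quadrature:
  (1·δR/R)² = (1×0.0897)² = 0.00804;  (1·δA/A)² = (1×0.0513)² = 0.00263;  (-1·δL/L)² = (-1×0.0840)² = 0.00705
δρ/ρ = √(0.0177) = 0.133

0.133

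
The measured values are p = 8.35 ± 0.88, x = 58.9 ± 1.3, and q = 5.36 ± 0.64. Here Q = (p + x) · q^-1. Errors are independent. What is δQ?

Let u = p + x = 67.2. δu = √(δp² + δx²) = √(0.774 + 1.69) = 1.57, so δu/u = 0.0233.
Q is then a monomial in u, q:
δQ/Q = √((δu/u)² + (-1·δq/q)²) = √(0.000545 + 0.0143) = 0.122
Q = 12.5, so δQ = 0.122 × 12.5 = 1.53.

1.53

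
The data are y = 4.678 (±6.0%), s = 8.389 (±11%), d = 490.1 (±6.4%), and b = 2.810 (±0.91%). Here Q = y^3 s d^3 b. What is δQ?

8.11e+10

Since Q is a product/quotient, work with relative uncertainties:
  (3·δy/y)² = (3×0.0600)² = 0.0324;  (1·δs/s)² = (1×0.110)² = 0.0121;  (3·δd/d)² = (3×0.0640)² = 0.0369;  (1·δb/b)² = (1×0.00910)² = 8.28e-05
δQ/Q = √(0.0814) = 0.285
Q = 2.841e+11, so δQ = 0.285 × 2.841e+11 = 8.11e+10.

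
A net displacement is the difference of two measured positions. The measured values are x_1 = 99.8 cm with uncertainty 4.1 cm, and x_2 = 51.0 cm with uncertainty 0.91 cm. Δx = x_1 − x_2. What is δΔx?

Absolute uncertainties add in quadrature for a linear combination:
  (δx_1)² = 16.8;  (δx_2)² = 0.828
δΔx = √(17.6) = 4.20 cm

4.20 cm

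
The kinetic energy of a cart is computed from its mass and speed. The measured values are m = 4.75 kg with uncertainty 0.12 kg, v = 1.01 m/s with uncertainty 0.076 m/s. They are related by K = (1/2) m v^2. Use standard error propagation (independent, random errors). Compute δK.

0.370 J

K is a product of powers, so relative uncertainties combine in quadrature:
  (1·δm/m)² = (1×0.0253)² = 0.000638;  (2·δv/v)² = (2×0.0752)² = 0.0226
δK/K = √(0.0233) = 0.153
K = 2.42 J, so δK = 0.153 × 2.42 = 0.370 J.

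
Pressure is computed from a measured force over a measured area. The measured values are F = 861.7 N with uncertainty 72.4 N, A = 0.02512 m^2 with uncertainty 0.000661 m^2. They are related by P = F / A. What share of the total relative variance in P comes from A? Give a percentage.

(δP/P)² = (1·δF/F)² + (-1·δA/A)²
  F term: (1×0.0840)² = 0.00706
  A term: (-1×0.0263)² = 0.000692
Total = 0.00775. Share from A = 0.000692/0.00775 = 0.0893.

8.93%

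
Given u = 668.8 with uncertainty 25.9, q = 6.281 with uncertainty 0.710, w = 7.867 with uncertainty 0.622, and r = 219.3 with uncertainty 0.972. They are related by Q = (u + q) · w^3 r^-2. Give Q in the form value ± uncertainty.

6.834 ± 1.64

Let h = u + q = 675.1. δh = √(δu² + δq²) = √(671 + 0.504) = 25.9, so δh/h = 0.0384.
Q is then a monomial in h, w, r:
δQ/Q = √((δh/h)² + (3·δw/w)² + (-2·δr/r)²) = √(0.00147 + 0.0563 + 7.86e-05) = 0.240
Q = 6.834, so δQ = 0.240 × 6.834 = 1.64.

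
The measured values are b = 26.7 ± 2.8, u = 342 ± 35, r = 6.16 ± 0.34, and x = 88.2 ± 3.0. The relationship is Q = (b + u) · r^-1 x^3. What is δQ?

6.16e+06

Let w = b + u = 369. δw = √(δb² + δu²) = √(7.84 + 1220) = 35.1, so δw/w = 0.0952.
Q is then a monomial in w, r, x:
δQ/Q = √((δw/w)² + (-1·δr/r)² + (3·δx/x)²) = √(0.00907 + 0.00305 + 0.0104) = 0.150
Q = 4.11e+07, so δQ = 0.150 × 4.11e+07 = 6.16e+06.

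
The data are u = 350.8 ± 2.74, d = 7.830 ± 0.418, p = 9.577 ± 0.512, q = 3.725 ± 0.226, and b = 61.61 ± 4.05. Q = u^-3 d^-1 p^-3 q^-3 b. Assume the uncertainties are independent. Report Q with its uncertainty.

(4.015 ± 1.04) × 10^-12

For a monomial Q ∝ u^-3, d^-1, p^-3, q^-3, b, fractional errors add in quadrature:
  (-3·δu/u)² = (-3×0.00781)² = 0.000549;  (-1·δd/d)² = (-1×0.0534)² = 0.00285;  (-3·δp/p)² = (-3×0.0535)² = 0.0257;  (-3·δq/q)² = (-3×0.0607)² = 0.0331;  (1·δb/b)² = (1×0.0657)² = 0.00432
δQ/Q = √(0.0666) = 0.258
Q = 4.015e-12, so δQ = 0.258 × 4.015e-12 = 1.04e-12.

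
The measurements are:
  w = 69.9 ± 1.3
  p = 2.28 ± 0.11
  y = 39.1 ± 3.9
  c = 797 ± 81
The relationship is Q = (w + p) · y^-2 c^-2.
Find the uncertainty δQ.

Let u = w + p = 72.2. δu = √(δw² + δp²) = √(1.69 + 0.0121) = 1.30, so δu/u = 0.0181.
Q is then a monomial in u, y, c:
δQ/Q = √((δu/u)² + (-2·δy/y)² + (-2·δc/c)²) = √(0.000327 + 0.0398 + 0.0413) = 0.285
Q = 7.43e-08, so δQ = 0.285 × 7.43e-08 = 2.12e-08.

2.12e-08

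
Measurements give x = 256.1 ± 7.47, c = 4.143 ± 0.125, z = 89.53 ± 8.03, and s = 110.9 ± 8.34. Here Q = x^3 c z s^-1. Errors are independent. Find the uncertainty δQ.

8.38e+06

Relative error in a monomial: (δQ/Q)² = Σ (nᵢ · δxᵢ/xᵢ)².
  (3·δx/x)² = (3×0.0292)² = 0.00766;  (1·δc/c)² = (1×0.0302)² = 0.000910;  (1·δz/z)² = (1×0.0897)² = 0.00804;  (-1·δs/s)² = (-1×0.0752)² = 0.00566
δQ/Q = √(0.0223) = 0.149
Q = 5.618e+07, so δQ = 0.149 × 5.618e+07 = 8.38e+06.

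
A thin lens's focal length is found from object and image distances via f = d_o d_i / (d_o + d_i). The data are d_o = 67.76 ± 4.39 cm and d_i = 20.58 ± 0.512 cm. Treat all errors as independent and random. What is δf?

∂f/∂d_o = (d_i/(d_o+d_i))² = 0.0543;  ∂f/∂d_i = (d_o/(d_o+d_i))² = 0.588
δf = √((∂f/∂d_o · δd_o)² + (∂f/∂d_i · δd_i)²) = √(0.0568 + 0.0907) = 0.384 cm

0.384 cm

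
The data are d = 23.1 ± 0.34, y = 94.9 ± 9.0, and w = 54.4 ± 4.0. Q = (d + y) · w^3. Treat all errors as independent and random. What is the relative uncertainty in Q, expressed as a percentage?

23.3%

Let u = d + y = 118. δu = √(δd² + δy²) = √(0.116 + 81.0) = 9.01, so δu/u = 0.0763.
Q is then a monomial in u, w:
δQ/Q = √((δu/u)² + (3·δw/w)²) = √(0.00583 + 0.0487) = 0.233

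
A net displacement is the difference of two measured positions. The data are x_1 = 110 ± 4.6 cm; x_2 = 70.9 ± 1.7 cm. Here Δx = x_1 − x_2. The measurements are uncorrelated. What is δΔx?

Absolute uncertainties add in quadrature for a linear combination:
  (δx_1)² = 21.2;  (δx_2)² = 2.89
δΔx = √(24.0) = 4.90 cm

4.90 cm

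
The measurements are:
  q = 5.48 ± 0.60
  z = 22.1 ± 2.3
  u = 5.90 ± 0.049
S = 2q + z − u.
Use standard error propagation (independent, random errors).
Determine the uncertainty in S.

Sums and differences: (δS)² = Σ (cᵢ δxᵢ)².
  (2·δq)² = 1.44;  (δz)² = 5.29;  (δu)² = 0.00240
δS = √(6.73) = 2.59

2.59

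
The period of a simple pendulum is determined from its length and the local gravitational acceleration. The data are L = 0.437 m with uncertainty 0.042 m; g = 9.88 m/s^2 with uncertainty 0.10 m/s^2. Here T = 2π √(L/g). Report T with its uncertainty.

Each factor contributes (exponent × relative error)² to (δT/T)²:
  (½·δL/L)² = (0.5×0.0961)² = 0.00231;  (−½·δg/g)² = (-0.5×0.0101)² = 2.56e-05
δT/T = √(0.00233) = 0.0483
T = 1.32 s, so δT = 0.0483 × 1.32 = 0.0639 s.

1.32 ± 0.0639 s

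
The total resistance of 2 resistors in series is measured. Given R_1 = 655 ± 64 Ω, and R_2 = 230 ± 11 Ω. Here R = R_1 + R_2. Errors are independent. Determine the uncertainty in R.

64.9 Ω

Sums and differences: (δR)² = Σ (cᵢ δxᵢ)².
  (δR_1)² = 4100;  (δR_2)² = 121
δR = √(4220) = 64.9 Ω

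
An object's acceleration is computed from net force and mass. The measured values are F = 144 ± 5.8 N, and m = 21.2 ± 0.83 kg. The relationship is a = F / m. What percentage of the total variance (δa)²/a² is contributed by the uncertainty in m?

48.6%

(δa/a)² = (1·δF/F)² + (-1·δm/m)²
  F term: (1×0.0403)² = 0.00162
  m term: (-1×0.0392)² = 0.00153
Total = 0.00316. Share from m = 0.00153/0.00316 = 0.486.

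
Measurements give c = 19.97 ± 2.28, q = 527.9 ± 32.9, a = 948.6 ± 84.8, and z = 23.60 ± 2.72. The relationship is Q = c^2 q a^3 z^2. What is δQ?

4.26e+16

Relative error in a monomial: (δQ/Q)² = Σ (nᵢ · δxᵢ/xᵢ)².
  (2·δc/c)² = (2×0.114)² = 0.0521;  (1·δq/q)² = (1×0.0623)² = 0.00388;  (3·δa/a)² = (3×0.0894)² = 0.0719;  (2·δz/z)² = (2×0.115)² = 0.0531
δQ/Q = √(0.181) = 0.426
Q = 1.001e+17, so δQ = 0.426 × 1.001e+17 = 4.26e+16.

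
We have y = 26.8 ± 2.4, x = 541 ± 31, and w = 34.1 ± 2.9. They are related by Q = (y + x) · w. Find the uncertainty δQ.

Let u = y + x = 568. δu = √(δy² + δx²) = √(5.76 + 961) = 31.1, so δu/u = 0.0548.
Q is then a monomial in u, w:
δQ/Q = √((δu/u)² + (1·δw/w)²) = √(0.00300 + 0.00723) = 0.101
Q = 19400, so δQ = 0.101 × 19400 = 1960.

1960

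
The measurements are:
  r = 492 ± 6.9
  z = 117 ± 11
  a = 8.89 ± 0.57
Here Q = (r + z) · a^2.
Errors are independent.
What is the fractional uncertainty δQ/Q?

Let u = r + z = 609. δu = √(δr² + δz²) = √(47.6 + 121) = 13.0, so δu/u = 0.0213.
Q is then a monomial in u, a:
δQ/Q = √((δu/u)² + (2·δa/a)²) = √(0.000455 + 0.0164) = 0.130

0.130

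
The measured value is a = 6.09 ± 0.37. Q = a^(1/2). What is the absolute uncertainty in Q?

Q ∝ a^(1/2), so δQ/Q = |½| · δa/a = 0.5 × 0.0608 = 0.0304.
Q = 2.47, so δQ = 0.0304 × 2.47 = 0.0750.

0.0750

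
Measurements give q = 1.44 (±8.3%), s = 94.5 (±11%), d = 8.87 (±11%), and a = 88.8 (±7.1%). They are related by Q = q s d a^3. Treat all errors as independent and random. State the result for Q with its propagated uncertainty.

Relative error in a monomial: (δQ/Q)² = Σ (nᵢ · δxᵢ/xᵢ)².
  (1·δq/q)² = (1×0.0830)² = 0.00689;  (1·δs/s)² = (1×0.110)² = 0.0121;  (1·δd/d)² = (1×0.110)² = 0.0121;  (3·δa/a)² = (3×0.0710)² = 0.0454
δQ/Q = √(0.0765) = 0.277
Q = 8.45e+08, so δQ = 0.277 × 8.45e+08 = 2.34e+08.

(8.45 ± 2.34) × 10^8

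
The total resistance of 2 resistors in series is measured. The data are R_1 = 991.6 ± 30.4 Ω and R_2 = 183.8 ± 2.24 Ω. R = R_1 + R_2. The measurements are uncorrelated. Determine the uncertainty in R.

30.5 Ω

R is a linear combination, so absolute uncertainties add in quadrature:
  (δR_1)² = 924;  (δR_2)² = 5.02
δR = √(929) = 30.5 Ω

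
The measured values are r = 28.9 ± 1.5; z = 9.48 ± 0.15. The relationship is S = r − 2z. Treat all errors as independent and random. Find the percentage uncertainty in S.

15.4%

For a sum/difference, combine absolute errors in quadrature:
  (δr)² = 2.25;  (2·δz)² = 0.0900
δS = √(2.34) = 1.53
S = 9.94, so δS/S = 1.53/9.94 = 0.154.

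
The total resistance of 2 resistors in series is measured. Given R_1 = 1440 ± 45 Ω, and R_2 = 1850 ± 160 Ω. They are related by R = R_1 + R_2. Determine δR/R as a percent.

5.05%

For a sum/difference, combine absolute errors in quadrature:
  (δR_1)² = 2020;  (δR_2)² = 25600
δR = √(27600) = 166 Ω
R = 3290 Ω, so δR/R = 166/3290 = 0.0505.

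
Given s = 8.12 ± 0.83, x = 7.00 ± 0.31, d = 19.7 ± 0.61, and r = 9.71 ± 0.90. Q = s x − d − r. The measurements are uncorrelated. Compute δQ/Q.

Let p = s·x = 56.8. δp/p = √((1·δs/s)² + (1·δx/x)²) = √(0.0104 + 0.00196) = 0.111, so δp = 6.33.
Q = p − d − r: δQ = √(δp² + δd² + δr²) = √(40.1 + 0.372 + 0.810) = 6.42
Q = 27.4, so δQ/Q = 6.42/27.4 = 0.234.

0.234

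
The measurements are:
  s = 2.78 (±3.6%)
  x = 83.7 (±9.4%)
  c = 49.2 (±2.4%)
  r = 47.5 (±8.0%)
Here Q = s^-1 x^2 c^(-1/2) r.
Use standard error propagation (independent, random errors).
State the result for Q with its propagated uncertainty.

For a monomial Q ∝ s^-1, x^2, c^(-1/2), r, fractional errors add in quadrature:
  (-1·δs/s)² = (-1×0.0360)² = 0.00130;  (2·δx/x)² = (2×0.0940)² = 0.0353;  (−½·δc/c)² = (-0.5×0.0240)² = 0.000144;  (1·δr/r)² = (1×0.0800)² = 0.00640
δQ/Q = √(0.0432) = 0.208
Q = 17100, so δQ = 0.208 × 17100 = 3550.

17100 ± 3550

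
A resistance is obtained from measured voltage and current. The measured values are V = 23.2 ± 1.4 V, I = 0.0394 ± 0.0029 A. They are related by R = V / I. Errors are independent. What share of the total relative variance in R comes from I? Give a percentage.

(δR/R)² = (1·δV/V)² + (-1·δI/I)²
  V term: (1×0.0603)² = 0.00364
  I term: (-1×0.0736)² = 0.00542
Total = 0.00906. Share from I = 0.00542/0.00906 = 0.598.

59.8%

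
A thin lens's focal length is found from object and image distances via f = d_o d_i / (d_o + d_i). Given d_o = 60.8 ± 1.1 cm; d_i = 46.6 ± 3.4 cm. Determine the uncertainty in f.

1.11 cm

∂f/∂d_o = (d_i/(d_o+d_i))² = 0.188;  ∂f/∂d_i = (d_o/(d_o+d_i))² = 0.320
δf = √((∂f/∂d_o · δd_o)² + (∂f/∂d_i · δd_i)²) = √(0.0429 + 1.19) = 1.11 cm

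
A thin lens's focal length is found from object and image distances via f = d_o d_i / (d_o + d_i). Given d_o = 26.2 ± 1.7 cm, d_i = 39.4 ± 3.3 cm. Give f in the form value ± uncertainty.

15.7 ± 0.808 cm

∂f/∂d_o = (d_i/(d_o+d_i))² = 0.361;  ∂f/∂d_i = (d_o/(d_o+d_i))² = 0.160
δf = √((∂f/∂d_o · δd_o)² + (∂f/∂d_i · δd_i)²) = √(0.376 + 0.277) = 0.808 cm
f = 15.7 cm.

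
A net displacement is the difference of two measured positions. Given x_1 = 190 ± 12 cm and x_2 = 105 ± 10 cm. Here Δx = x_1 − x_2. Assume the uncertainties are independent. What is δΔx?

Δx is a linear combination, so absolute uncertainties add in quadrature:
  (δx_1)² = 144;  (δx_2)² = 100
δΔx = √(244) = 15.6 cm

15.6 cm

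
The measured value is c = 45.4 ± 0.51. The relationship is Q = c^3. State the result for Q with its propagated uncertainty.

93600 ± 3150

Q is a product of powers, so relative uncertainties combine in quadrature:
  (3·δc/c)² = (3×0.0112)² = 0.00114
δQ/Q = √(0.00114) = 0.0337
Q = 93600, so δQ = 0.0337 × 93600 = 3150.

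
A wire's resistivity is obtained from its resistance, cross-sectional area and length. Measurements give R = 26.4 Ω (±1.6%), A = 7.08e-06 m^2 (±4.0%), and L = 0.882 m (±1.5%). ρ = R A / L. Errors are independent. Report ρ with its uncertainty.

(2.12 ± 0.0967) × 10^-4 Ω·m

For a monomial ρ ∝ R, A, L^-1, fractional errors add in quadrature:
  (1·δR/R)² = (1×0.0160)² = 0.000256;  (1·δA/A)² = (1×0.0400)² = 0.00160;  (-1·δL/L)² = (-1×0.0150)² = 0.000225
δρ/ρ = √(0.00208) = 0.0456
ρ = 0.000212 Ω·m, so δρ = 0.0456 × 0.000212 = 9.67e-06 Ω·m.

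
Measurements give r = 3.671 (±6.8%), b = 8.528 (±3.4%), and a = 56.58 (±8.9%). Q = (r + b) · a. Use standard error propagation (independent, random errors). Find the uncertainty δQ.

Let u = r + b = 12.20. δu = √(δr² + δb²) = √(0.0623 + 0.0841) = 0.383, so δu/u = 0.0314.
Q is then a monomial in u, a:
δQ/Q = √((δu/u)² + (1·δa/a)²) = √(0.000984 + 0.00792) = 0.0944
Q = 690.2, so δQ = 0.0944 × 690.2 = 65.1.

65.1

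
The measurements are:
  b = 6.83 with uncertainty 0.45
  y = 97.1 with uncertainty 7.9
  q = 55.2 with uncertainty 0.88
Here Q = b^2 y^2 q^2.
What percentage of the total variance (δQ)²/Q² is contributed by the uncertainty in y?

59.0%

(δQ/Q)² = (2·δb/b)² + (2·δy/y)² + (2·δq/q)²
  b term: (2×0.0659)² = 0.0174
  y term: (2×0.0814)² = 0.0265
  q term: (2×0.0159)² = 0.00102
Total = 0.0449. Share from y = 0.0265/0.0449 = 0.590.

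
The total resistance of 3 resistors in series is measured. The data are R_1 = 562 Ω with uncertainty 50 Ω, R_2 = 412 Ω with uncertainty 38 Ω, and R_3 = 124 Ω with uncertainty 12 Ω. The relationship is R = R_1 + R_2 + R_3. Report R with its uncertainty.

1100 ± 63.9 Ω

For a sum/difference, combine absolute errors in quadrature:
  (δR_1)² = 2500;  (δR_2)² = 1440;  (δR_3)² = 144
δR = √(4090) = 63.9 Ω
R = 1100 Ω.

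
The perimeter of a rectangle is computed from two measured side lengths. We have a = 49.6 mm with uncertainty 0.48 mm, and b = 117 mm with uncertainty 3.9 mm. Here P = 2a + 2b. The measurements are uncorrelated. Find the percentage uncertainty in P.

Each term contributes (cᵢ δxᵢ)² to (δP)²:
  (2·δa)² = 0.922;  (2·δb)² = 60.8
δP = √(61.8) = 7.86 mm
P = 333 mm, so δP/P = 7.86/333 = 0.0236.

2.36%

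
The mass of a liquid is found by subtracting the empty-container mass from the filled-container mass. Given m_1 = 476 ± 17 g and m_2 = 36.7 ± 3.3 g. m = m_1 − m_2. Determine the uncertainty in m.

17.3 g

m is a linear combination, so absolute uncertainties add in quadrature:
  (δm_1)² = 289;  (δm_2)² = 10.9
δm = √(300) = 17.3 g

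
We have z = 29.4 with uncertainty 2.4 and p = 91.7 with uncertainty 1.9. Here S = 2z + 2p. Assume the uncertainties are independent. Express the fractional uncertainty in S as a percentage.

2.53%

Sums and differences: (δS)² = Σ (cᵢ δxᵢ)².
  (2·δz)² = 23.0;  (2·δp)² = 14.4
δS = √(37.5) = 6.12
S = 242, so δS/S = 6.12/242 = 0.0253.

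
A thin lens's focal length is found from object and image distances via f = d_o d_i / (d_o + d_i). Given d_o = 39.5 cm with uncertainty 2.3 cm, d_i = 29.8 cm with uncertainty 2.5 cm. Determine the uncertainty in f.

0.917 cm

∂f/∂d_o = (d_i/(d_o+d_i))² = 0.185;  ∂f/∂d_i = (d_o/(d_o+d_i))² = 0.325
δf = √((∂f/∂d_o · δd_o)² + (∂f/∂d_i · δd_i)²) = √(0.181 + 0.660) = 0.917 cm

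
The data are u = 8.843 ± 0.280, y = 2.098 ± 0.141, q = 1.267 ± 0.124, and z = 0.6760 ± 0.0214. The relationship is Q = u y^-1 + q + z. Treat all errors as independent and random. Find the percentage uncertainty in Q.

5.48%

Let p = u·y^-1 = 4.215. δp/p = √((1·δu/u)² + (-1·δy/y)²) = √(0.00100 + 0.00452) = 0.0743, so δp = 0.313.
Q = p + q + z: δQ = √(δp² + δq² + δz²) = √(0.0981 + 0.0154 + 0.000458) = 0.337
Q = 6.158, so δQ/Q = 0.337/6.158 = 0.0548.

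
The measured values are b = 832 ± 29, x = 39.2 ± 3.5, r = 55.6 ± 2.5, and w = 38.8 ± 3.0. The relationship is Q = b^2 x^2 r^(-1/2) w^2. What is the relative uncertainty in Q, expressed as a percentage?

Products/powers → add relative errors in quadrature, weighted by exponent:
  (2·δb/b)² = (2×0.0349)² = 0.00486;  (2·δx/x)² = (2×0.0893)² = 0.0319;  (−½·δr/r)² = (-0.5×0.0450)² = 0.000505;  (2·δw/w)² = (2×0.0773)² = 0.0239
δQ/Q = √(0.0612) = 0.247

24.7%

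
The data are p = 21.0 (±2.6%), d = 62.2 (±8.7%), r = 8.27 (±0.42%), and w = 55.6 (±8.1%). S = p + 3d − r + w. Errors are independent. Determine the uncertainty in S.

For a sum/difference, combine absolute errors in quadrature:
  (δp)² = 0.298;  (3·δd)² = 264;  (δr)² = 0.00121;  (δw)² = 20.3
δS = √(284) = 16.9

16.9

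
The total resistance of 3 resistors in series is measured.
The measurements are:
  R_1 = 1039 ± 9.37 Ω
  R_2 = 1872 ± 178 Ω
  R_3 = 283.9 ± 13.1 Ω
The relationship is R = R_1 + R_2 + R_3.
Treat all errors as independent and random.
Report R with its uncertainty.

3195 ± 179 Ω

Absolute uncertainties add in quadrature for a linear combination:
  (δR_1)² = 87.8;  (δR_2)² = 31700;  (δR_3)² = 172
δR = √(31900) = 179 Ω
R = 3195 Ω.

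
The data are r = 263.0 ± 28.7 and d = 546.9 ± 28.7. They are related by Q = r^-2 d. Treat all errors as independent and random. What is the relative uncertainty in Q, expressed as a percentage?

Products/powers → add relative errors in quadrature, weighted by exponent:
  (-2·δr/r)² = (-2×0.109)² = 0.0476;  (1·δd/d)² = (1×0.0525)² = 0.00275
δQ/Q = √(0.0504) = 0.224

22.4%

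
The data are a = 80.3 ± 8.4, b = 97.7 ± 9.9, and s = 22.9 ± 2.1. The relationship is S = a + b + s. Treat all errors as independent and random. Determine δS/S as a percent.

S is a linear combination, so absolute uncertainties add in quadrature:
  (δa)² = 70.6;  (δb)² = 98.0;  (δs)² = 4.41
δS = √(173) = 13.2
S = 201, so δS/S = 13.2/201 = 0.0655.

6.55%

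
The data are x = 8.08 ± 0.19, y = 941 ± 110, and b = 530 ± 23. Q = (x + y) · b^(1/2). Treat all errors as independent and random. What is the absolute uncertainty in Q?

Let u = x + y = 949. δu = √(δx² + δy²) = √(0.0361 + 12100) = 110, so δu/u = 0.116.
Q is then a monomial in u, b:
δQ/Q = √((δu/u)² + (½·δb/b)²) = √(0.0134 + 0.000471) = 0.118
Q = 21800, so δQ = 0.118 × 21800 = 2580.

2580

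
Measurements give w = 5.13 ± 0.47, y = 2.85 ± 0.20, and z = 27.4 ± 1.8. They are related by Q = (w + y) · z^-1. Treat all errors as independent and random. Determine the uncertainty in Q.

Let u = w + y = 7.98. δu = √(δw² + δy²) = √(0.221 + 0.0400) = 0.511, so δu/u = 0.0640.
Q is then a monomial in u, z:
δQ/Q = √((δu/u)² + (-1·δz/z)²) = √(0.00410 + 0.00432) = 0.0917
Q = 0.291, so δQ = 0.0917 × 0.291 = 0.0267.

0.0267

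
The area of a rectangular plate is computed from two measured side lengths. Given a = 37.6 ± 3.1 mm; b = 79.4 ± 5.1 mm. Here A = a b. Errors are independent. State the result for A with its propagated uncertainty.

Each factor contributes (exponent × relative error)² to (δA/A)²:
  (1·δa/a)² = (1×0.0824)² = 0.00680;  (1·δb/b)² = (1×0.0642)² = 0.00413
δA/A = √(0.0109) = 0.105
A = 2990 mm^2, so δA = 0.105 × 2990 = 312 mm^2.

2990 ± 312 mm^2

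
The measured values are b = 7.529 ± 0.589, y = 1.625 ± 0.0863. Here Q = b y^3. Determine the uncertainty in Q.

5.73

Products/powers → add relative errors in quadrature, weighted by exponent:
  (1·δb/b)² = (1×0.0782)² = 0.00612;  (3·δy/y)² = (3×0.0531)² = 0.0254
δQ/Q = √(0.0315) = 0.177
Q = 32.31, so δQ = 0.177 × 32.31 = 5.73.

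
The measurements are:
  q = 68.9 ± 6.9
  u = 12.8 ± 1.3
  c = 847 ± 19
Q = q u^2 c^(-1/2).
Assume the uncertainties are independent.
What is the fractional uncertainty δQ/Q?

0.227

Q is a product of powers, so relative uncertainties combine in quadrature:
  (1·δq/q)² = (1×0.100)² = 0.0100;  (2·δu/u)² = (2×0.102)² = 0.0413;  (−½·δc/c)² = (-0.5×0.0224)² = 0.000126
δQ/Q = √(0.0514) = 0.227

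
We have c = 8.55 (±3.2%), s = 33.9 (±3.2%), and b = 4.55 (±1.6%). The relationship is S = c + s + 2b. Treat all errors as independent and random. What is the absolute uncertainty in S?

For a sum/difference, combine absolute errors in quadrature:
  (δc)² = 0.0749;  (δs)² = 1.18;  (2·δb)² = 0.0212
δS = √(1.27) = 1.13

1.13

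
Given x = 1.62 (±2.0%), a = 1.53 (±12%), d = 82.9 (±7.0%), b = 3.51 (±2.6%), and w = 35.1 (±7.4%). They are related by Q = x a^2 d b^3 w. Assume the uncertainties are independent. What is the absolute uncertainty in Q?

1.3e+05

Products/powers → add relative errors in quadrature, weighted by exponent:
  (1·δx/x)² = (1×0.0200)² = 0.000400;  (2·δa/a)² = (2×0.120)² = 0.0576;  (1·δd/d)² = (1×0.0700)² = 0.00490;  (3·δb/b)² = (3×0.0260)² = 0.00608;  (1·δw/w)² = (1×0.0740)² = 0.00548
δQ/Q = √(0.0745) = 0.273
Q = 4.77e+05, so δQ = 0.273 × 4.77e+05 = 1.3e+05.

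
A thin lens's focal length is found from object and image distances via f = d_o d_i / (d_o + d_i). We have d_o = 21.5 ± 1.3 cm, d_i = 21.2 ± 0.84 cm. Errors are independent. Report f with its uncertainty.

∂f/∂d_o = (d_i/(d_o+d_i))² = 0.246;  ∂f/∂d_i = (d_o/(d_o+d_i))² = 0.254
δf = √((∂f/∂d_o · δd_o)² + (∂f/∂d_i · δd_i)²) = √(0.103 + 0.0454) = 0.385 cm
f = 10.7 cm.

10.7 ± 0.385 cm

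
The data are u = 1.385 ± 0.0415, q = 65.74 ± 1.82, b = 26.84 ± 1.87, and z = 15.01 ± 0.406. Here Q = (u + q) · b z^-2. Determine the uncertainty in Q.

0.738

Let w = u + q = 67.12. δw = √(δu² + δq²) = √(0.00172 + 3.31) = 1.82, so δw/w = 0.0271.
Q is then a monomial in w, b, z:
δQ/Q = √((δw/w)² + (1·δb/b)² + (-2·δz/z)²) = √(0.000736 + 0.00485 + 0.00293) = 0.0923
Q = 7.997, so δQ = 0.0923 × 7.997 = 0.738.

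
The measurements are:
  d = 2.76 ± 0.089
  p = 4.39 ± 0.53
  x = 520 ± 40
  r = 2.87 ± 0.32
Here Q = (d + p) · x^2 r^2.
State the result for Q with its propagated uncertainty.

Let u = d + p = 7.15. δu = √(δd² + δp²) = √(0.00792 + 0.281) = 0.537, so δu/u = 0.0752.
Q is then a monomial in u, x, r:
δQ/Q = √((δu/u)² + (2·δx/x)² + (2·δr/r)²) = √(0.00565 + 0.0237 + 0.0497) = 0.281
Q = 1.59e+07, so δQ = 0.281 × 1.59e+07 = 4.48e+06.

(1.59 ± 0.448) × 10^7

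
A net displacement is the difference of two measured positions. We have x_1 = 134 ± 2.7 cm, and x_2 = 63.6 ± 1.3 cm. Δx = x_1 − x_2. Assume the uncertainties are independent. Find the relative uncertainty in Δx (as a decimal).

Sums and differences: (δΔx)² = Σ (cᵢ δxᵢ)².
  (δx_1)² = 7.29;  (δx_2)² = 1.69
δΔx = √(8.98) = 3.00 cm
Δx = 70.4 cm, so δΔx/Δx = 3.00/70.4 = 0.0426.

0.0426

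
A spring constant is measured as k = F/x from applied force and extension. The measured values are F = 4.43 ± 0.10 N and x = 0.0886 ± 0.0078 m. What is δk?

4.54 N/m

Since k is a product/quotient, work with relative uncertainties:
  (1·δF/F)² = (1×0.0226)² = 0.000510;  (-1·δx/x)² = (-1×0.0880)² = 0.00775
δk/k = √(0.00826) = 0.0909
k = 50.0 N/m, so δk = 0.0909 × 50.0 = 4.54 N/m.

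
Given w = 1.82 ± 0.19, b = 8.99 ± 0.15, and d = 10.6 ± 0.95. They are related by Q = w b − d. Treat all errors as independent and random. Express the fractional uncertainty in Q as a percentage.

Let p = w·b = 16.4. δp/p = √((1·δw/w)² + (1·δb/b)²) = √(0.0109 + 0.000278) = 0.106, so δp = 1.73.
Q = p − d: δQ = √(δp² + δd²) = √(2.99 + 0.902) = 1.97
Q = 5.76, so δQ/Q = 1.97/5.76 = 0.343.

34.3%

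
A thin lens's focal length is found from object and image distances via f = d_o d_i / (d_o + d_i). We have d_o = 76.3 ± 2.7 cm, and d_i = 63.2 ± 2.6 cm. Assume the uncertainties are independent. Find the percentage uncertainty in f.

2.76%

∂f/∂d_o = (d_i/(d_o+d_i))² = 0.205;  ∂f/∂d_i = (d_o/(d_o+d_i))² = 0.299
δf = √((∂f/∂d_o · δd_o)² + (∂f/∂d_i · δd_i)²) = √(0.307 + 0.605) = 0.955 cm
f = 34.6 cm, so δf/f = 0.955/34.6 = 0.0276.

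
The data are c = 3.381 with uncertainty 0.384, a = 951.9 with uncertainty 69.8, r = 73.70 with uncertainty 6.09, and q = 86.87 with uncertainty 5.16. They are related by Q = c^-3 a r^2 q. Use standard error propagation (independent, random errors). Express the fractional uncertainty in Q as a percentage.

39.0%

Q is a product of powers, so relative uncertainties combine in quadrature:
  (-3·δc/c)² = (-3×0.114)² = 0.116;  (1·δa/a)² = (1×0.0733)² = 0.00538;  (2·δr/r)² = (2×0.0826)² = 0.0273;  (1·δq/q)² = (1×0.0594)² = 0.00353
δQ/Q = √(0.152) = 0.390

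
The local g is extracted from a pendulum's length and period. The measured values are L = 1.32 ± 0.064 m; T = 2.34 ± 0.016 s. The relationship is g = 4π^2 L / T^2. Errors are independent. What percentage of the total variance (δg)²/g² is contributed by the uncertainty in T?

(δg/g)² = (1·δL/L)² + (-2·δT/T)²
  L term: (1×0.0485)² = 0.00235
  T term: (-2×0.00684)² = 0.000187
Total = 0.00254. Share from T = 0.000187/0.00254 = 0.0737.

7.37%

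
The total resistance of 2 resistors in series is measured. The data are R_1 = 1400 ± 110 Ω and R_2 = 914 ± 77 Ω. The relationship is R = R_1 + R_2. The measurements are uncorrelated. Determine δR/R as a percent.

5.80%

For a sum/difference, combine absolute errors in quadrature:
  (δR_1)² = 12100;  (δR_2)² = 5930
δR = √(18000) = 134 Ω
R = 2310 Ω, so δR/R = 134/2310 = 0.0580.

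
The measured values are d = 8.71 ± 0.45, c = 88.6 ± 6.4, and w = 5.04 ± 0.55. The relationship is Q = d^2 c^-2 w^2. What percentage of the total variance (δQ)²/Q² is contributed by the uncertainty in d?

13.5%

(δQ/Q)² = (2·δd/d)² + (-2·δc/c)² + (2·δw/w)²
  d term: (2×0.0517)² = 0.0107
  c term: (-2×0.0722)² = 0.0209
  w term: (2×0.109)² = 0.0476
Total = 0.0792. Share from d = 0.0107/0.0792 = 0.135.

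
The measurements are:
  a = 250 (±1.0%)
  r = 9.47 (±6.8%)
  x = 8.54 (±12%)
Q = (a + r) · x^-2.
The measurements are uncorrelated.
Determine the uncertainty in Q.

0.855

Let u = a + r = 259. δu = √(δa² + δr²) = √(6.25 + 0.415) = 2.58, so δu/u = 0.00995.
Q is then a monomial in u, x:
δQ/Q = √((δu/u)² + (-2·δx/x)²) = √(9.9e-05 + 0.0576) = 0.240
Q = 3.56, so δQ = 0.240 × 3.56 = 0.855.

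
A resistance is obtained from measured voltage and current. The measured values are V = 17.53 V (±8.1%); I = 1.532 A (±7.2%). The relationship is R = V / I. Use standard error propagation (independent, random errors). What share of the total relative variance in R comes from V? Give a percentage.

55.9%

(δR/R)² = (1·δV/V)² + (-1·δI/I)²
  V term: (1×0.0810)² = 0.00656
  I term: (-1×0.0720)² = 0.00518
Total = 0.0117. Share from V = 0.00656/0.0117 = 0.559.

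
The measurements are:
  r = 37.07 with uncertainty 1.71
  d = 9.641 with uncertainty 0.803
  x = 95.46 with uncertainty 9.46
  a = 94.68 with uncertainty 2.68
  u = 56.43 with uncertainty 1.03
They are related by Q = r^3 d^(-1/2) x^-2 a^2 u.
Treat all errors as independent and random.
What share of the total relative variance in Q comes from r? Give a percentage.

(δQ/Q)² = (3·δr/r)² + (−½·δd/d)² + (-2·δx/x)² + (2·δa/a)² + (1·δu/u)²
  r term: (3×0.0461)² = 0.0192
  d term: (-0.5×0.0833)² = 0.00173
  x term: (-2×0.0991)² = 0.0393
  a term: (2×0.0283)² = 0.00320
  u term: (1×0.0183)² = 0.000333
Total = 0.0637. Share from r = 0.0192/0.0637 = 0.301.

30.1%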